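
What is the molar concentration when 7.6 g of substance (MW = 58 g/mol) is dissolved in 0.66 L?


C = (mass / MW) / volume
C = (7.6 / 58) / 0.66
C = 0.1985 M

0.1985 M


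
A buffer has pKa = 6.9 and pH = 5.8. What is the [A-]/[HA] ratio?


[A-]/[HA] = 10^(pH - pKa)
= 10^(5.8 - 6.9)
= 0.0794

0.0794


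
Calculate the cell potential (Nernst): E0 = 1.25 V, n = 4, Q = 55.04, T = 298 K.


E = E0 - (RT/nF) * ln(Q)
E = 1.25 - (8.314 * 298 / (4 * 96485)) * ln(55.04)
E = 1.2243 V

1.2243 V


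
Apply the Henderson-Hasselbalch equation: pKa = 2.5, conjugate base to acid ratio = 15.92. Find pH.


pH = pKa + log10([A-]/[HA])
pH = 2.5 + log10(15.92)
pH = 3.7019

3.7019


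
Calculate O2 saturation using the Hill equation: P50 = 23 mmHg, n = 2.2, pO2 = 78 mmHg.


Y = pO2^n / (P50^n + pO2^n)
Y = 78^2.2 / (23^2.2 + 78^2.2)
Y = 93.62%

93.62%


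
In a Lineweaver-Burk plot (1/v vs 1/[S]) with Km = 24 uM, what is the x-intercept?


x-intercept = -1/Km
= -1/24
= -0.0417 1/uM

-0.0417 1/uM


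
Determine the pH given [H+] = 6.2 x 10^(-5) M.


pH = -log10([H+])
pH = -log10(6.2 x 10^(-5))
pH = 4.2076

4.2076


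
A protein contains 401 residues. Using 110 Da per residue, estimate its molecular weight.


MW = n_residues * 110 Da
MW = 401 * 110
MW = 44110 Da

44110 Da


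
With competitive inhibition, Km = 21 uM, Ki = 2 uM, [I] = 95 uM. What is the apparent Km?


Km_app = Km * (1 + [I]/Ki)
Km_app = 21 * (1 + 95/2)
Km_app = 1018.5 uM

1018.5 uM


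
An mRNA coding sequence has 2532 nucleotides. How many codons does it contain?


codons = nucleotides / 3
codons = 2532 / 3 = 844

844


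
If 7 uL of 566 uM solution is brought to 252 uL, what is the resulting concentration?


C2 = C1 * V1 / V2
C2 = 566 * 7 / 252
C2 = 15.7222 uM

15.7222 uM


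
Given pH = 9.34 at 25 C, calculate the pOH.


pOH = 14 - pH
pOH = 14 - 9.34
pOH = 4.66

4.66


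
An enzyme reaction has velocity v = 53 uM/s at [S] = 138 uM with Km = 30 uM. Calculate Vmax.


Vmax = v * (Km + [S]) / [S]
Vmax = 53 * (30 + 138) / 138
Vmax = 64.5217 uM/s

64.5217 uM/s


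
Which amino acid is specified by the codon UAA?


Standard genetic code lookup.
Codon UAA -> Stop

Stop


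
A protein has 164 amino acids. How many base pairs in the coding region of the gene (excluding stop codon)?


Each amino acid = 1 codon = 3 bp
bp = 164 * 3 = 492 bp

492 bp


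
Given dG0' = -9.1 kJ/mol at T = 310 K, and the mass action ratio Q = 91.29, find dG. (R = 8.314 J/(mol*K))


dG = dG0' + RT * ln(Q) / 1000
dG = -9.1 + 8.314 * 310 * ln(91.29) / 1000
dG = 2.5342 kJ/mol

2.5342 kJ/mol


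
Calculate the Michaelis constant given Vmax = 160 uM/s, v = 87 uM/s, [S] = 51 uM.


Km = [S] * (Vmax - v) / v
Km = 51 * (160 - 87) / 87
Km = 42.7931 uM

42.7931 uM


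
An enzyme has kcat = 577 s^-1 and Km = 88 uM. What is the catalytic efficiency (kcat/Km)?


Catalytic efficiency = kcat / Km
= 577 / 88
= 6.5568 uM^-1*s^-1

6.5568 uM^-1*s^-1


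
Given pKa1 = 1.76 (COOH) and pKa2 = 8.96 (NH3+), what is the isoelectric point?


pI = (pKa1 + pKa2) / 2
pI = (1.76 + 8.96) / 2
pI = 5.36

5.36


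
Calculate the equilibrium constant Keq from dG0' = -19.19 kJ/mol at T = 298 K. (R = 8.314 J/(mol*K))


Keq = exp(-dG0 * 1000 / (R * T))
Keq = exp(-(-19.19) * 1000 / (8.314 * 298))
Keq = 2311.1172

2311.1172


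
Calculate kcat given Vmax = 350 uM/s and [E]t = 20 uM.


kcat = Vmax / [E]t
kcat = 350 / 20
kcat = 17.5 s^-1

17.5 s^-1


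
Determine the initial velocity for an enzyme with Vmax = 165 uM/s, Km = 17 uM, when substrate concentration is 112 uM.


v = Vmax * [S] / (Km + [S])
v = 165 * 112 / (17 + 112)
v = 143.2558 uM/s

143.2558 uM/s


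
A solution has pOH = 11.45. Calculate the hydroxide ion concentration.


[OH-] = 10^(-pOH)
[OH-] = 10^(-11.45)
[OH-] = 3.548e-12 M

3.548e-12 M


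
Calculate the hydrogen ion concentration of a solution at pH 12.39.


[H+] = 10^(-pH)
[H+] = 10^(-12.39)
[H+] = 4.074e-13 M

4.074e-13 M


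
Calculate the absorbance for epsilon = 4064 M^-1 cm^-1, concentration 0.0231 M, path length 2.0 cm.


A = epsilon * c * l
A = 4064 * 0.0231 * 2.0
A = 187.7568

187.7568


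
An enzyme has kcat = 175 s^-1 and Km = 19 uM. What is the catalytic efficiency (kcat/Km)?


Catalytic efficiency = kcat / Km
= 175 / 19
= 9.2105 uM^-1*s^-1

9.2105 uM^-1*s^-1


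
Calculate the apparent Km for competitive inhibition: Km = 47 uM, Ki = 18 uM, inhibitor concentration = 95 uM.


Km_app = Km * (1 + [I]/Ki)
Km_app = 47 * (1 + 95/18)
Km_app = 295.0556 uM

295.0556 uM


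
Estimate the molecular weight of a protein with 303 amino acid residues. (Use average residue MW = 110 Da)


MW = n_residues * 110 Da
MW = 303 * 110
MW = 33330 Da

33330 Da


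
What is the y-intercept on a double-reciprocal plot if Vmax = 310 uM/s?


y-intercept = 1/Vmax
= 1/310
= 0.0032 s/uM

0.0032 s/uM


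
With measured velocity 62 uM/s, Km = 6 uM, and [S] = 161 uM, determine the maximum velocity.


Vmax = v * (Km + [S]) / [S]
Vmax = 62 * (6 + 161) / 161
Vmax = 64.3106 uM/s

64.3106 uM/s


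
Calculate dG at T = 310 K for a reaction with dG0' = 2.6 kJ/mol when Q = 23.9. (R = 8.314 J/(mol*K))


dG = dG0' + RT * ln(Q) / 1000
dG = 2.6 + 8.314 * 310 * ln(23.9) / 1000
dG = 10.7802 kJ/mol

10.7802 kJ/mol


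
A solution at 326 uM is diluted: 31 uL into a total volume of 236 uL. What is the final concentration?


C2 = C1 * V1 / V2
C2 = 326 * 31 / 236
C2 = 42.822 uM

42.822 uM


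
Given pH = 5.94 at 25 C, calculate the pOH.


pOH = 14 - pH
pOH = 14 - 5.94
pOH = 8.06

8.06


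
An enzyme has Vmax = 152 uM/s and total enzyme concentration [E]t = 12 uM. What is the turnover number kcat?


kcat = Vmax / [E]t
kcat = 152 / 12
kcat = 12.6667 s^-1

12.6667 s^-1


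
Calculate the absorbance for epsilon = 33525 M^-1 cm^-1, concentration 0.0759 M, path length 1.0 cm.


A = epsilon * c * l
A = 33525 * 0.0759 * 1.0
A = 2544.5475

2544.5475


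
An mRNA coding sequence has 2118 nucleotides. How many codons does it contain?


codons = nucleotides / 3
codons = 2118 / 3 = 706

706


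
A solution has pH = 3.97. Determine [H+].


[H+] = 10^(-pH)
[H+] = 10^(-3.97)
[H+] = 1.072e-04 M

1.072e-04 M


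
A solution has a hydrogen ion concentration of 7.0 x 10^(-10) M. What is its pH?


pH = -log10([H+])
pH = -log10(7.0 x 10^(-10))
pH = 9.1549

9.1549


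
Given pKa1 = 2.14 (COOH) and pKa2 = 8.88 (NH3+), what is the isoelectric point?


pI = (pKa1 + pKa2) / 2
pI = (2.14 + 8.88) / 2
pI = 5.51

5.51


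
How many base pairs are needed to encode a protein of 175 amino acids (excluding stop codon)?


Each amino acid = 1 codon = 3 bp
bp = 175 * 3 = 525 bp

525 bp


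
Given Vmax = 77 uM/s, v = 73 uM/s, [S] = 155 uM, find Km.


Km = [S] * (Vmax - v) / v
Km = 155 * (77 - 73) / 73
Km = 8.4932 uM

8.4932 uM


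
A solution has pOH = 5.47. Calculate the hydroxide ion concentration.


[OH-] = 10^(-pOH)
[OH-] = 10^(-5.47)
[OH-] = 3.388e-06 M

3.388e-06 M


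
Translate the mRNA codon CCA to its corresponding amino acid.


Standard genetic code lookup.
Codon CCA -> Pro

Pro


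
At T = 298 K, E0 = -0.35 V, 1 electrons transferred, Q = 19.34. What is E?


E = E0 - (RT/nF) * ln(Q)
E = -0.35 - (8.314 * 298 / (1 * 96485)) * ln(19.34)
E = -0.4261 V

-0.4261 V


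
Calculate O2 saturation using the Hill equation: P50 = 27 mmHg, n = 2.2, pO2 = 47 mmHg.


Y = pO2^n / (P50^n + pO2^n)
Y = 47^2.2 / (27^2.2 + 47^2.2)
Y = 77.2%

77.2%


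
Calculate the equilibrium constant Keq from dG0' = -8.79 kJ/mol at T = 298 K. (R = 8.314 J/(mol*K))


Keq = exp(-dG0 * 1000 / (R * T))
Keq = exp(-(-8.79) * 1000 / (8.314 * 298))
Keq = 34.7378

34.7378


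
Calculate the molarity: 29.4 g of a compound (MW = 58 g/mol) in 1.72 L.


C = (mass / MW) / volume
C = (29.4 / 58) / 1.72
C = 0.2947 M

0.2947 M


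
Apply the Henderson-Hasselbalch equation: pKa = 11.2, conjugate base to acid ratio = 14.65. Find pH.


pH = pKa + log10([A-]/[HA])
pH = 11.2 + log10(14.65)
pH = 12.3658

12.3658


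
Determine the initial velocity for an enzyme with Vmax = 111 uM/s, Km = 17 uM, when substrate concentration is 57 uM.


v = Vmax * [S] / (Km + [S])
v = 111 * 57 / (17 + 57)
v = 85.5 uM/s

85.5 uM/s


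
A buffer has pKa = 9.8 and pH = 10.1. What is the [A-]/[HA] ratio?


[A-]/[HA] = 10^(pH - pKa)
= 10^(10.1 - 9.8)
= 1.9953

1.9953


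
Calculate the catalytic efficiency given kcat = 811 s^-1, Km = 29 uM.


Catalytic efficiency = kcat / Km
= 811 / 29
= 27.9655 uM^-1*s^-1

27.9655 uM^-1*s^-1


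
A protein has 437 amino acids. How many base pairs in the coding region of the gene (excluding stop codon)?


Each amino acid = 1 codon = 3 bp
bp = 437 * 3 = 1311 bp

1311 bp


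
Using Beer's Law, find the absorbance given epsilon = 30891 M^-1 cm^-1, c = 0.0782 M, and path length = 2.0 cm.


A = epsilon * c * l
A = 30891 * 0.0782 * 2.0
A = 4831.3524

4831.3524


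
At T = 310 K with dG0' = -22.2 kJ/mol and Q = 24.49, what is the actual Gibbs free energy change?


dG = dG0' + RT * ln(Q) / 1000
dG = -22.2 + 8.314 * 310 * ln(24.49) / 1000
dG = -13.957 kJ/mol

-13.957 kJ/mol


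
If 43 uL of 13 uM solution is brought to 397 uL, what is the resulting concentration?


C2 = C1 * V1 / V2
C2 = 13 * 43 / 397
C2 = 1.4081 uM

1.4081 uM


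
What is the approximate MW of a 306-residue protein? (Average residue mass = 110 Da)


MW = n_residues * 110 Da
MW = 306 * 110
MW = 33660 Da

33660 Da


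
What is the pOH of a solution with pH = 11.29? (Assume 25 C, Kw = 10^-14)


pOH = 14 - pH
pOH = 14 - 11.29
pOH = 2.71

2.71


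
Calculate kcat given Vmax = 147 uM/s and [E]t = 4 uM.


kcat = Vmax / [E]t
kcat = 147 / 4
kcat = 36.75 s^-1

36.75 s^-1


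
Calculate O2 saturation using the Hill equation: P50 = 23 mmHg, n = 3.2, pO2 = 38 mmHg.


Y = pO2^n / (P50^n + pO2^n)
Y = 38^3.2 / (23^3.2 + 38^3.2)
Y = 83.3%

83.3%


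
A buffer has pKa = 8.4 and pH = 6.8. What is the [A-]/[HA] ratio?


[A-]/[HA] = 10^(pH - pKa)
= 10^(6.8 - 8.4)
= 0.0251

0.0251


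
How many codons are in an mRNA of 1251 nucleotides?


codons = nucleotides / 3
codons = 1251 / 3 = 417

417


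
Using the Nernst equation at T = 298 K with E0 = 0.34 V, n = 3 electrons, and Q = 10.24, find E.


E = E0 - (RT/nF) * ln(Q)
E = 0.34 - (8.314 * 298 / (3 * 96485)) * ln(10.24)
E = 0.3201 V

0.3201 V


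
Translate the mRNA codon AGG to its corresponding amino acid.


Standard genetic code lookup.
Codon AGG -> Arg

Arg


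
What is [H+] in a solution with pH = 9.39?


[H+] = 10^(-pH)
[H+] = 10^(-9.39)
[H+] = 4.074e-10 M

4.074e-10 M


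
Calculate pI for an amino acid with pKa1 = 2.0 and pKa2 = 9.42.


pI = (pKa1 + pKa2) / 2
pI = (2.0 + 9.42) / 2
pI = 5.71

5.71


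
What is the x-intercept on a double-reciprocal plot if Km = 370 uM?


x-intercept = -1/Km
= -1/370
= -0.0027 1/uM

-0.0027 1/uM


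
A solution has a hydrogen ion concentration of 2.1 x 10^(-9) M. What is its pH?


pH = -log10([H+])
pH = -log10(2.1 x 10^(-9))
pH = 8.6778

8.6778


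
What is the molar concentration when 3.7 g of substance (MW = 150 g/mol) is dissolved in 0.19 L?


C = (mass / MW) / volume
C = (3.7 / 150) / 0.19
C = 0.1298 M

0.1298 M


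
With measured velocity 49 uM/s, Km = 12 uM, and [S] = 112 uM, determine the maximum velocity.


Vmax = v * (Km + [S]) / [S]
Vmax = 49 * (12 + 112) / 112
Vmax = 54.25 uM/s

54.25 uM/s


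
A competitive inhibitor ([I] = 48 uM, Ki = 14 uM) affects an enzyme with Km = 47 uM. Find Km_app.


Km_app = Km * (1 + [I]/Ki)
Km_app = 47 * (1 + 48/14)
Km_app = 208.1429 uM

208.1429 uM


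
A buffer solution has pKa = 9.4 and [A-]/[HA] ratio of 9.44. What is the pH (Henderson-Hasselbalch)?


pH = pKa + log10([A-]/[HA])
pH = 9.4 + log10(9.44)
pH = 10.375

10.375


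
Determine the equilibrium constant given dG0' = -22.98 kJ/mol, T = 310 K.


Keq = exp(-dG0 * 1000 / (R * T))
Keq = exp(-(-22.98) * 1000 / (8.314 * 310))
Keq = 7451.4907

7451.4907


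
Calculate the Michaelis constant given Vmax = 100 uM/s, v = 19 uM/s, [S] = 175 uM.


Km = [S] * (Vmax - v) / v
Km = 175 * (100 - 19) / 19
Km = 746.0526 uM

746.0526 uM


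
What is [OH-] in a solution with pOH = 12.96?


[OH-] = 10^(-pOH)
[OH-] = 10^(-12.96)
[OH-] = 1.096e-13 M

1.096e-13 M


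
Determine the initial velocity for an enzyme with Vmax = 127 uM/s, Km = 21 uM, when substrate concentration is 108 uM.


v = Vmax * [S] / (Km + [S])
v = 127 * 108 / (21 + 108)
v = 106.3256 uM/s

106.3256 uM/s


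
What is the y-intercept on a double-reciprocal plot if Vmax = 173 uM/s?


y-intercept = 1/Vmax
= 1/173
= 0.0058 s/uM

0.0058 s/uM


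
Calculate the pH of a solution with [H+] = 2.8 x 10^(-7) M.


pH = -log10([H+])
pH = -log10(2.8 x 10^(-7))
pH = 6.5528

6.5528


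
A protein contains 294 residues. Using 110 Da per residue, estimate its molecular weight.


MW = n_residues * 110 Da
MW = 294 * 110
MW = 32340 Da

32340 Da


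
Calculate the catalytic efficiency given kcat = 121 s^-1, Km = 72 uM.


Catalytic efficiency = kcat / Km
= 121 / 72
= 1.6806 uM^-1*s^-1

1.6806 uM^-1*s^-1


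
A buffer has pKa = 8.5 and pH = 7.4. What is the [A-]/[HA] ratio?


[A-]/[HA] = 10^(pH - pKa)
= 10^(7.4 - 8.5)
= 0.0794

0.0794


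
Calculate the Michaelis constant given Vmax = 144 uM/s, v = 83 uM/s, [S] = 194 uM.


Km = [S] * (Vmax - v) / v
Km = 194 * (144 - 83) / 83
Km = 142.5783 uM

142.5783 uM


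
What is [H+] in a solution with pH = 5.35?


[H+] = 10^(-pH)
[H+] = 10^(-5.35)
[H+] = 4.467e-06 M

4.467e-06 M


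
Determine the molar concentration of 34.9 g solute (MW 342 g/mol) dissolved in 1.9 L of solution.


C = (mass / MW) / volume
C = (34.9 / 342) / 1.9
C = 0.0537 M

0.0537 M


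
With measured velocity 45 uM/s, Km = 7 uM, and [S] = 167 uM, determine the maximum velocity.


Vmax = v * (Km + [S]) / [S]
Vmax = 45 * (7 + 167) / 167
Vmax = 46.8862 uM/s

46.8862 uM/s


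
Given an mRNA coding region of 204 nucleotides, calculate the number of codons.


codons = nucleotides / 3
codons = 204 / 3 = 68

68


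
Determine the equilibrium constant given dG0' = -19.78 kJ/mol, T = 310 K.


Keq = exp(-dG0 * 1000 / (R * T))
Keq = exp(-(-19.78) * 1000 / (8.314 * 310))
Keq = 2152.9176

2152.9176


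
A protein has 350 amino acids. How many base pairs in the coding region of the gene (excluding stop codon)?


Each amino acid = 1 codon = 3 bp
bp = 350 * 3 = 1050 bp

1050 bp


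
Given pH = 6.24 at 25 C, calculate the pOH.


pOH = 14 - pH
pOH = 14 - 6.24
pOH = 7.76

7.76


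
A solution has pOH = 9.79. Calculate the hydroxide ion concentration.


[OH-] = 10^(-pOH)
[OH-] = 10^(-9.79)
[OH-] = 1.622e-10 M

1.622e-10 M


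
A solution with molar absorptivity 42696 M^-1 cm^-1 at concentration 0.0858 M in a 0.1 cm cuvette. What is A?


A = epsilon * c * l
A = 42696 * 0.0858 * 0.1
A = 366.3317

366.3317


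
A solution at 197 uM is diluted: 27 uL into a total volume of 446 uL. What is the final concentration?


C2 = C1 * V1 / V2
C2 = 197 * 27 / 446
C2 = 11.926 uM

11.926 uM


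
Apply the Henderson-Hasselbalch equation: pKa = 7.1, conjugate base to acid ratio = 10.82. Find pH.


pH = pKa + log10([A-]/[HA])
pH = 7.1 + log10(10.82)
pH = 8.1342

8.1342


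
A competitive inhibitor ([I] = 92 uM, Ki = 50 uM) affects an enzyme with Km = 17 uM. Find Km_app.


Km_app = Km * (1 + [I]/Ki)
Km_app = 17 * (1 + 92/50)
Km_app = 48.28 uM

48.28 uM


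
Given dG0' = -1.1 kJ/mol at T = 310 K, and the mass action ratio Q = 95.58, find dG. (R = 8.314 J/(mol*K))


dG = dG0' + RT * ln(Q) / 1000
dG = -1.1 + 8.314 * 310 * ln(95.58) / 1000
dG = 10.6526 kJ/mol

10.6526 kJ/mol


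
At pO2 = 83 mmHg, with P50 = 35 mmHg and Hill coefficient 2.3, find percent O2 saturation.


Y = pO2^n / (P50^n + pO2^n)
Y = 83^2.3 / (35^2.3 + 83^2.3)
Y = 87.93%

87.93%


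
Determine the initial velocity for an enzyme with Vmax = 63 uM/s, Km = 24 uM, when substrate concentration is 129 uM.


v = Vmax * [S] / (Km + [S])
v = 63 * 129 / (24 + 129)
v = 53.1176 uM/s

53.1176 uM/s


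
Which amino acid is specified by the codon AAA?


Standard genetic code lookup.
Codon AAA -> Lys

Lys


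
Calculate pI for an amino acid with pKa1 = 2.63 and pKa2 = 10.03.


pI = (pKa1 + pKa2) / 2
pI = (2.63 + 10.03) / 2
pI = 6.33

6.33


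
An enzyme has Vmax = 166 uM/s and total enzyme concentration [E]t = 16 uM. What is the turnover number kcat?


kcat = Vmax / [E]t
kcat = 166 / 16
kcat = 10.375 s^-1

10.375 s^-1


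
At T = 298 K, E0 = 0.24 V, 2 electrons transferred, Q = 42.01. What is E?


E = E0 - (RT/nF) * ln(Q)
E = 0.24 - (8.314 * 298 / (2 * 96485)) * ln(42.01)
E = 0.192 V

0.192 V


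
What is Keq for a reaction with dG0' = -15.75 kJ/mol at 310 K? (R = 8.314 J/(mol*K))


Keq = exp(-dG0 * 1000 / (R * T))
Keq = exp(-(-15.75) * 1000 / (8.314 * 310))
Keq = 450.7675

450.7675


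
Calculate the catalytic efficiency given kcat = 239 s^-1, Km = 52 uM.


Catalytic efficiency = kcat / Km
= 239 / 52
= 4.5962 uM^-1*s^-1

4.5962 uM^-1*s^-1


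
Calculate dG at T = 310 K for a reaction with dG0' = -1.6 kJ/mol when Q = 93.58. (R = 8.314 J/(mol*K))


dG = dG0' + RT * ln(Q) / 1000
dG = -1.6 + 8.314 * 310 * ln(93.58) / 1000
dG = 10.0981 kJ/mol

10.0981 kJ/mol


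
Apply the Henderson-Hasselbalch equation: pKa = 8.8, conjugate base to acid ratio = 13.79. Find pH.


pH = pKa + log10([A-]/[HA])
pH = 8.8 + log10(13.79)
pH = 9.9396

9.9396


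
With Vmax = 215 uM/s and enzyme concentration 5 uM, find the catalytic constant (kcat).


kcat = Vmax / [E]t
kcat = 215 / 5
kcat = 43.0 s^-1

43.0 s^-1


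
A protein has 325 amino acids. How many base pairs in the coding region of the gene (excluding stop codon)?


Each amino acid = 1 codon = 3 bp
bp = 325 * 3 = 975 bp

975 bp


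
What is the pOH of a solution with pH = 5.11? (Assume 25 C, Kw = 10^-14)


pOH = 14 - pH
pOH = 14 - 5.11
pOH = 8.89

8.89


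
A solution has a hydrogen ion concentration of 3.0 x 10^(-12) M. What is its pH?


pH = -log10([H+])
pH = -log10(3.0 x 10^(-12))
pH = 11.5229

11.5229


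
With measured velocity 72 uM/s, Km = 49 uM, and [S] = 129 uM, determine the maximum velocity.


Vmax = v * (Km + [S]) / [S]
Vmax = 72 * (49 + 129) / 129
Vmax = 99.3488 uM/s

99.3488 uM/s


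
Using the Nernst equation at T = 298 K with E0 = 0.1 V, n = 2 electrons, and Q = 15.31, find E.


E = E0 - (RT/nF) * ln(Q)
E = 0.1 - (8.314 * 298 / (2 * 96485)) * ln(15.31)
E = 0.065 V

0.065 V


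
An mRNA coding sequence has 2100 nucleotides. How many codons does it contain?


codons = nucleotides / 3
codons = 2100 / 3 = 700

700


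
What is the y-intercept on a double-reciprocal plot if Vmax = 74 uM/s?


y-intercept = 1/Vmax
= 1/74
= 0.0135 s/uM

0.0135 s/uM


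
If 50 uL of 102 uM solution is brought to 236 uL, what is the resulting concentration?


C2 = C1 * V1 / V2
C2 = 102 * 50 / 236
C2 = 21.6102 uM

21.6102 uM


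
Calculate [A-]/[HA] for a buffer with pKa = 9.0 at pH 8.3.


[A-]/[HA] = 10^(pH - pKa)
= 10^(8.3 - 9.0)
= 0.1995

0.1995


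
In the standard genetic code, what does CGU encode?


Standard genetic code lookup.
Codon CGU -> Arg

Arg


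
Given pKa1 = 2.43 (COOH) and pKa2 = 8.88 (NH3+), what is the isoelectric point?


pI = (pKa1 + pKa2) / 2
pI = (2.43 + 8.88) / 2
pI = 5.655

5.655


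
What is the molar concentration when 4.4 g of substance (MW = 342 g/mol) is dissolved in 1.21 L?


C = (mass / MW) / volume
C = (4.4 / 342) / 1.21
C = 0.0106 M

0.0106 M


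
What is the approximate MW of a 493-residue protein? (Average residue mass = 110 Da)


MW = n_residues * 110 Da
MW = 493 * 110
MW = 54230 Da

54230 Da


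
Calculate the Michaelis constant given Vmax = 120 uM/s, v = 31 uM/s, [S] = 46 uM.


Km = [S] * (Vmax - v) / v
Km = 46 * (120 - 31) / 31
Km = 132.0645 uM

132.0645 uM


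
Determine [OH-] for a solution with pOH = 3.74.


[OH-] = 10^(-pOH)
[OH-] = 10^(-3.74)
[OH-] = 1.820e-04 M

1.820e-04 M


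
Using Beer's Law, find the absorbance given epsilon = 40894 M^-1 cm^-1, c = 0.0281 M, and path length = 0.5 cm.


A = epsilon * c * l
A = 40894 * 0.0281 * 0.5
A = 574.5607

574.5607


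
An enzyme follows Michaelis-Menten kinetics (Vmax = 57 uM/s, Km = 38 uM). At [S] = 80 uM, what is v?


v = Vmax * [S] / (Km + [S])
v = 57 * 80 / (38 + 80)
v = 38.6441 uM/s

38.6441 uM/s


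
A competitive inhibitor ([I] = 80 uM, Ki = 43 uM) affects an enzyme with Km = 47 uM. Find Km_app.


Km_app = Km * (1 + [I]/Ki)
Km_app = 47 * (1 + 80/43)
Km_app = 134.4419 uM

134.4419 uM


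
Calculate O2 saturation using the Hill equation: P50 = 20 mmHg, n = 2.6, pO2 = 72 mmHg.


Y = pO2^n / (P50^n + pO2^n)
Y = 72^2.6 / (20^2.6 + 72^2.6)
Y = 96.55%

96.55%


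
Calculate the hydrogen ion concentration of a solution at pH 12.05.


[H+] = 10^(-pH)
[H+] = 10^(-12.05)
[H+] = 8.913e-13 M

8.913e-13 M


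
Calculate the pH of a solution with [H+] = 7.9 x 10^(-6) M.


pH = -log10([H+])
pH = -log10(7.9 x 10^(-6))
pH = 5.1024

5.1024


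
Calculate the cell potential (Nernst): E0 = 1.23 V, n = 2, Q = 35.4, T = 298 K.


E = E0 - (RT/nF) * ln(Q)
E = 1.23 - (8.314 * 298 / (2 * 96485)) * ln(35.4)
E = 1.1842 V

1.1842 V


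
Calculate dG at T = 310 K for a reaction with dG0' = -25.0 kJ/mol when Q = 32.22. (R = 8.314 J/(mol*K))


dG = dG0' + RT * ln(Q) / 1000
dG = -25.0 + 8.314 * 310 * ln(32.22) / 1000
dG = -16.05 kJ/mol

-16.05 kJ/mol


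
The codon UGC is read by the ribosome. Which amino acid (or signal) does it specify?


Standard genetic code lookup.
Codon UGC -> Cys

Cys


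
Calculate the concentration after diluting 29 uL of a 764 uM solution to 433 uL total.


C2 = C1 * V1 / V2
C2 = 764 * 29 / 433
C2 = 51.1686 uM

51.1686 uM


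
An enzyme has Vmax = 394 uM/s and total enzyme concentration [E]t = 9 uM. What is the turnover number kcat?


kcat = Vmax / [E]t
kcat = 394 / 9
kcat = 43.7778 s^-1

43.7778 s^-1


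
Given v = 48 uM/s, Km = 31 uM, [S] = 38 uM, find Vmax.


Vmax = v * (Km + [S]) / [S]
Vmax = 48 * (31 + 38) / 38
Vmax = 87.1579 uM/s

87.1579 uM/s


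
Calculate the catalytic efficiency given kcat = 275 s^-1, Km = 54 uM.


Catalytic efficiency = kcat / Km
= 275 / 54
= 5.0926 uM^-1*s^-1

5.0926 uM^-1*s^-1


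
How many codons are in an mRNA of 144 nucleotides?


codons = nucleotides / 3
codons = 144 / 3 = 48

48


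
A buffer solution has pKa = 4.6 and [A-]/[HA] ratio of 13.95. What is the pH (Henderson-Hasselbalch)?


pH = pKa + log10([A-]/[HA])
pH = 4.6 + log10(13.95)
pH = 5.7446

5.7446


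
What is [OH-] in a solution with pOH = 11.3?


[OH-] = 10^(-pOH)
[OH-] = 10^(-11.3)
[OH-] = 5.012e-12 M

5.012e-12 M


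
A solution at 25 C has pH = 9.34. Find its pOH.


pOH = 14 - pH
pOH = 14 - 9.34
pOH = 4.66

4.66


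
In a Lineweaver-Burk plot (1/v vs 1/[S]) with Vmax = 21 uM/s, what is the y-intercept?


y-intercept = 1/Vmax
= 1/21
= 0.0476 s/uM

0.0476 s/uM


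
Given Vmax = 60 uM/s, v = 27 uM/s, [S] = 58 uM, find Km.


Km = [S] * (Vmax - v) / v
Km = 58 * (60 - 27) / 27
Km = 70.8889 uM

70.8889 uM


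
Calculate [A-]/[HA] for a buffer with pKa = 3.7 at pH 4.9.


[A-]/[HA] = 10^(pH - pKa)
= 10^(4.9 - 3.7)
= 15.8489

15.8489


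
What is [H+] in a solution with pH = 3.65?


[H+] = 10^(-pH)
[H+] = 10^(-3.65)
[H+] = 2.239e-04 M

2.239e-04 M


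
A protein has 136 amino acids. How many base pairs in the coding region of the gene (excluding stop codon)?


Each amino acid = 1 codon = 3 bp
bp = 136 * 3 = 408 bp

408 bp


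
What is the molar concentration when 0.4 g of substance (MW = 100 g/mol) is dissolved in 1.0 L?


C = (mass / MW) / volume
C = (0.4 / 100) / 1.0
C = 0.004 M

0.004 M


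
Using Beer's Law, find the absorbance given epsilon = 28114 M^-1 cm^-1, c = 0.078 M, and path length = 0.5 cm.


A = epsilon * c * l
A = 28114 * 0.078 * 0.5
A = 1096.446

1096.446


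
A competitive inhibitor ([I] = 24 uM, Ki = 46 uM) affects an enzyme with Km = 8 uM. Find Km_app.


Km_app = Km * (1 + [I]/Ki)
Km_app = 8 * (1 + 24/46)
Km_app = 12.1739 uM

12.1739 uM


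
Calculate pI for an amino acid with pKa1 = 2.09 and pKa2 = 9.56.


pI = (pKa1 + pKa2) / 2
pI = (2.09 + 9.56) / 2
pI = 5.825

5.825


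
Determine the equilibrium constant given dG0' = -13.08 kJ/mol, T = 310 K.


Keq = exp(-dG0 * 1000 / (R * T))
Keq = exp(-(-13.08) * 1000 / (8.314 * 310))
Keq = 159.9722

159.9722


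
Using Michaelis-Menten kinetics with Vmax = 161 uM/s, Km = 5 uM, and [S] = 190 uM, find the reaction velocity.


v = Vmax * [S] / (Km + [S])
v = 161 * 190 / (5 + 190)
v = 156.8718 uM/s

156.8718 uM/s


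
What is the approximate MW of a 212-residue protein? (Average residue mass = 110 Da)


MW = n_residues * 110 Da
MW = 212 * 110
MW = 23320 Da

23320 Da


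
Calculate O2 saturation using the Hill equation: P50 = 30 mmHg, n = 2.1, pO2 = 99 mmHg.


Y = pO2^n / (P50^n + pO2^n)
Y = 99^2.1 / (30^2.1 + 99^2.1)
Y = 92.46%

92.46%


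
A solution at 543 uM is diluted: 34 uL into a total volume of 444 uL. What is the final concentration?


C2 = C1 * V1 / V2
C2 = 543 * 34 / 444
C2 = 41.5811 uM

41.5811 uM


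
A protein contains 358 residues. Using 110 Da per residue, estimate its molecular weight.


MW = n_residues * 110 Da
MW = 358 * 110
MW = 39380 Da

39380 Da


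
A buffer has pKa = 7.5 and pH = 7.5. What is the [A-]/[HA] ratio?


[A-]/[HA] = 10^(pH - pKa)
= 10^(7.5 - 7.5)
= 1.0

1.0


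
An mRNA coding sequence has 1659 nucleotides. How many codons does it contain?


codons = nucleotides / 3
codons = 1659 / 3 = 553

553


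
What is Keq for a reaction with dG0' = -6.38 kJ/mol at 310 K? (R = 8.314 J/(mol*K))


Keq = exp(-dG0 * 1000 / (R * T))
Keq = exp(-(-6.38) * 1000 / (8.314 * 310))
Keq = 11.8867

11.8867


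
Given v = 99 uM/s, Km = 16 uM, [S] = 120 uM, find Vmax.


Vmax = v * (Km + [S]) / [S]
Vmax = 99 * (16 + 120) / 120
Vmax = 112.2 uM/s

112.2 uM/s


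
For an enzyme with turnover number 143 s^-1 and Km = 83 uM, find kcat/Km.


Catalytic efficiency = kcat / Km
= 143 / 83
= 1.7229 uM^-1*s^-1

1.7229 uM^-1*s^-1


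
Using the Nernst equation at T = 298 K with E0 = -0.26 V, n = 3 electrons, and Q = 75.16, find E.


E = E0 - (RT/nF) * ln(Q)
E = -0.26 - (8.314 * 298 / (3 * 96485)) * ln(75.16)
E = -0.297 V

-0.297 V


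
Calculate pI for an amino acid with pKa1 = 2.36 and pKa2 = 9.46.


pI = (pKa1 + pKa2) / 2
pI = (2.36 + 9.46) / 2
pI = 5.91

5.91


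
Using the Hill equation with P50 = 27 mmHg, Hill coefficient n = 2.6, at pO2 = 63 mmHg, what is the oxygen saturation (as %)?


Y = pO2^n / (P50^n + pO2^n)
Y = 63^2.6 / (27^2.6 + 63^2.6)
Y = 90.05%

90.05%


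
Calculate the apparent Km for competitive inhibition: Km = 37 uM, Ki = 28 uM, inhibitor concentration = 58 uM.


Km_app = Km * (1 + [I]/Ki)
Km_app = 37 * (1 + 58/28)
Km_app = 113.6429 uM

113.6429 uM


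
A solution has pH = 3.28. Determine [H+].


[H+] = 10^(-pH)
[H+] = 10^(-3.28)
[H+] = 5.248e-04 M

5.248e-04 M


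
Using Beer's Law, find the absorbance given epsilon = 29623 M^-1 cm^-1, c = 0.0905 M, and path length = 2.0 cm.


A = epsilon * c * l
A = 29623 * 0.0905 * 2.0
A = 5361.763

5361.763


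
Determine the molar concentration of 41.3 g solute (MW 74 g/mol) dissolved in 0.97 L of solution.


C = (mass / MW) / volume
C = (41.3 / 74) / 0.97
C = 0.5754 M

0.5754 M


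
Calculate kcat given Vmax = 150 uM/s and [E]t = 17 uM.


kcat = Vmax / [E]t
kcat = 150 / 17
kcat = 8.8235 s^-1

8.8235 s^-1


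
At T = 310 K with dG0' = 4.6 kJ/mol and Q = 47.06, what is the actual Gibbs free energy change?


dG = dG0' + RT * ln(Q) / 1000
dG = 4.6 + 8.314 * 310 * ln(47.06) / 1000
dG = 14.5264 kJ/mol

14.5264 kJ/mol


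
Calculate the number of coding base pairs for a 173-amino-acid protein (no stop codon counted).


Each amino acid = 1 codon = 3 bp
bp = 173 * 3 = 519 bp

519 bp


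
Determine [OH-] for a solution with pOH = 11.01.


[OH-] = 10^(-pOH)
[OH-] = 10^(-11.01)
[OH-] = 9.772e-12 M

9.772e-12 M


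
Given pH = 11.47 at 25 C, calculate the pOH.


pOH = 14 - pH
pOH = 14 - 11.47
pOH = 2.53

2.53


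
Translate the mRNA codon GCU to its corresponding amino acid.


Standard genetic code lookup.
Codon GCU -> Ala

Ala


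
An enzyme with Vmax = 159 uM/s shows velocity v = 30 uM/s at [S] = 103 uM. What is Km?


Km = [S] * (Vmax - v) / v
Km = 103 * (159 - 30) / 30
Km = 442.9 uM

442.9 uM


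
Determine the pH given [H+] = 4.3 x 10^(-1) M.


pH = -log10([H+])
pH = -log10(4.3 x 10^(-1))
pH = 0.3665

0.3665


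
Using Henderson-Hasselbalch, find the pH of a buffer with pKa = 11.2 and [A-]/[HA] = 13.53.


pH = pKa + log10([A-]/[HA])
pH = 11.2 + log10(13.53)
pH = 12.3313

12.3313


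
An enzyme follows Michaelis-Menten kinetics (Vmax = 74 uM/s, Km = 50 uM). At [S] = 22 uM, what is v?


v = Vmax * [S] / (Km + [S])
v = 74 * 22 / (50 + 22)
v = 22.6111 uM/s

22.6111 uM/s


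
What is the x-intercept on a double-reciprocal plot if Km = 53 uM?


x-intercept = -1/Km
= -1/53
= -0.0189 1/uM

-0.0189 1/uM


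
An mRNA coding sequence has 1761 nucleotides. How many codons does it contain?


codons = nucleotides / 3
codons = 1761 / 3 = 587

587


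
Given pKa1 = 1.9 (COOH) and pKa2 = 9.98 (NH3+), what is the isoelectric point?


pI = (pKa1 + pKa2) / 2
pI = (1.9 + 9.98) / 2
pI = 5.94

5.94


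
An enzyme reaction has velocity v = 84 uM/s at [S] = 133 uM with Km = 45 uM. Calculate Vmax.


Vmax = v * (Km + [S]) / [S]
Vmax = 84 * (45 + 133) / 133
Vmax = 112.4211 uM/s

112.4211 uM/s


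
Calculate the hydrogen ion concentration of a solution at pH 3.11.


[H+] = 10^(-pH)
[H+] = 10^(-3.11)
[H+] = 7.762e-04 M

7.762e-04 M


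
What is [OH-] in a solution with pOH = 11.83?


[OH-] = 10^(-pOH)
[OH-] = 10^(-11.83)
[OH-] = 1.479e-12 M

1.479e-12 M


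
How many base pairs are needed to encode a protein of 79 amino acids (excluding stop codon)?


Each amino acid = 1 codon = 3 bp
bp = 79 * 3 = 237 bp

237 bp


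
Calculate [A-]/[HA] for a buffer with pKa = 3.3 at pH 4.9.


[A-]/[HA] = 10^(pH - pKa)
= 10^(4.9 - 3.3)
= 39.8107

39.8107


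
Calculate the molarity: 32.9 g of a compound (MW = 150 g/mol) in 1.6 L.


C = (mass / MW) / volume
C = (32.9 / 150) / 1.6
C = 0.1371 M

0.1371 M


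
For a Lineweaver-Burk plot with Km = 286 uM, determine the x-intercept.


x-intercept = -1/Km
= -1/286
= -0.0035 1/uM

-0.0035 1/uM


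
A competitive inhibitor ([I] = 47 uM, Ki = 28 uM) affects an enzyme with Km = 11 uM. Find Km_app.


Km_app = Km * (1 + [I]/Ki)
Km_app = 11 * (1 + 47/28)
Km_app = 29.4643 uM

29.4643 uM


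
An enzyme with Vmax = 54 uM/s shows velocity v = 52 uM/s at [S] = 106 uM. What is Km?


Km = [S] * (Vmax - v) / v
Km = 106 * (54 - 52) / 52
Km = 4.0769 uM

4.0769 uM


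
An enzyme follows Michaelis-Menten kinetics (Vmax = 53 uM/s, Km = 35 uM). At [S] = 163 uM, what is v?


v = Vmax * [S] / (Km + [S])
v = 53 * 163 / (35 + 163)
v = 43.6313 uM/s

43.6313 uM/s


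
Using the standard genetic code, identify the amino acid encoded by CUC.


Standard genetic code lookup.
Codon CUC -> Leu

Leu


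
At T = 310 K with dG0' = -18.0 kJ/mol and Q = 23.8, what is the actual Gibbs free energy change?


dG = dG0' + RT * ln(Q) / 1000
dG = -18.0 + 8.314 * 310 * ln(23.8) / 1000
dG = -9.8306 kJ/mol

-9.8306 kJ/mol


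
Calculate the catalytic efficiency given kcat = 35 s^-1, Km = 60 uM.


Catalytic efficiency = kcat / Km
= 35 / 60
= 0.5833 uM^-1*s^-1

0.5833 uM^-1*s^-1


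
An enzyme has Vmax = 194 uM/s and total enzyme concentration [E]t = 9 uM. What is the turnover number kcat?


kcat = Vmax / [E]t
kcat = 194 / 9
kcat = 21.5556 s^-1

21.5556 s^-1


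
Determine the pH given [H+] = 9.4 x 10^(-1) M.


pH = -log10([H+])
pH = -log10(9.4 x 10^(-1))
pH = 0.0269

0.0269


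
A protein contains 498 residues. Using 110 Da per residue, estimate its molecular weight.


MW = n_residues * 110 Da
MW = 498 * 110
MW = 54780 Da

54780 Da


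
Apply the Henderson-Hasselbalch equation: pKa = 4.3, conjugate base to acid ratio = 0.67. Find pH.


pH = pKa + log10([A-]/[HA])
pH = 4.3 + log10(0.67)
pH = 4.1261

4.1261


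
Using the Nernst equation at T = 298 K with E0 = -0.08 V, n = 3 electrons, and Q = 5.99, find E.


E = E0 - (RT/nF) * ln(Q)
E = -0.08 - (8.314 * 298 / (3 * 96485)) * ln(5.99)
E = -0.0953 V

-0.0953 V


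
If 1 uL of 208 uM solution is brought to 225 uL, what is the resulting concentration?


C2 = C1 * V1 / V2
C2 = 208 * 1 / 225
C2 = 0.9244 uM

0.9244 uM


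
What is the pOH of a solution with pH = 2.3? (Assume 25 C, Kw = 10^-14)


pOH = 14 - pH
pOH = 14 - 2.3
pOH = 11.7

11.7


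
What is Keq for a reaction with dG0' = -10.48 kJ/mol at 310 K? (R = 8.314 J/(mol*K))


Keq = exp(-dG0 * 1000 / (R * T))
Keq = exp(-(-10.48) * 1000 / (8.314 * 310))
Keq = 58.3353

58.3353


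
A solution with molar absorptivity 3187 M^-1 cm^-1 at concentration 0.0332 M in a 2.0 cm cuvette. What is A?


A = epsilon * c * l
A = 3187 * 0.0332 * 2.0
A = 211.6168

211.6168


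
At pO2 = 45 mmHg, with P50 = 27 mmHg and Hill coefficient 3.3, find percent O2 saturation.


Y = pO2^n / (P50^n + pO2^n)
Y = 45^3.3 / (27^3.3 + 45^3.3)
Y = 84.37%

84.37%


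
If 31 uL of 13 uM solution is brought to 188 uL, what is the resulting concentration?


C2 = C1 * V1 / V2
C2 = 13 * 31 / 188
C2 = 2.1436 uM

2.1436 uM


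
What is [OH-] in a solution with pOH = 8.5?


[OH-] = 10^(-pOH)
[OH-] = 10^(-8.5)
[OH-] = 3.162e-09 M

3.162e-09 M


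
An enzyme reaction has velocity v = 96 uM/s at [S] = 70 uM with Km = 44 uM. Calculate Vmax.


Vmax = v * (Km + [S]) / [S]
Vmax = 96 * (44 + 70) / 70
Vmax = 156.3429 uM/s

156.3429 uM/s


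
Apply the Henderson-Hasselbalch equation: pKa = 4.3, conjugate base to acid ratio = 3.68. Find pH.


pH = pKa + log10([A-]/[HA])
pH = 4.3 + log10(3.68)
pH = 4.8658

4.8658


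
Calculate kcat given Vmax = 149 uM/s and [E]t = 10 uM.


kcat = Vmax / [E]t
kcat = 149 / 10
kcat = 14.9 s^-1

14.9 s^-1


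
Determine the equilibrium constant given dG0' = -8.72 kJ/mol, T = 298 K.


Keq = exp(-dG0 * 1000 / (R * T))
Keq = exp(-(-8.72) * 1000 / (8.314 * 298))
Keq = 33.7701

33.7701


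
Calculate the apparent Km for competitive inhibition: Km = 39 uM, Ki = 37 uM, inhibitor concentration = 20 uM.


Km_app = Km * (1 + [I]/Ki)
Km_app = 39 * (1 + 20/37)
Km_app = 60.0811 uM

60.0811 uM


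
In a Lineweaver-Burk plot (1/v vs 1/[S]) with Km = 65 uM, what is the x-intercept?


x-intercept = -1/Km
= -1/65
= -0.0154 1/uM

-0.0154 1/uM


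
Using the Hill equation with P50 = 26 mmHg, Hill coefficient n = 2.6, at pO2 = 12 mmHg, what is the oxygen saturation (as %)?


Y = pO2^n / (P50^n + pO2^n)
Y = 12^2.6 / (26^2.6 + 12^2.6)
Y = 11.81%

11.81%


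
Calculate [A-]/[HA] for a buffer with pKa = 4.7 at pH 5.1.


[A-]/[HA] = 10^(pH - pKa)
= 10^(5.1 - 4.7)
= 2.5119

2.5119


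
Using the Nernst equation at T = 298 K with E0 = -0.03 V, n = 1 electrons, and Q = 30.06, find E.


E = E0 - (RT/nF) * ln(Q)
E = -0.03 - (8.314 * 298 / (1 * 96485)) * ln(30.06)
E = -0.1174 V

-0.1174 V


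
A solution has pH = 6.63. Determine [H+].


[H+] = 10^(-pH)
[H+] = 10^(-6.63)
[H+] = 2.344e-07 M

2.344e-07 M


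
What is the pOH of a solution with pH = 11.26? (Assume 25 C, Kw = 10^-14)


pOH = 14 - pH
pOH = 14 - 11.26
pOH = 2.74

2.74


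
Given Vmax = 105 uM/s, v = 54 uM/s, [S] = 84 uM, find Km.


Km = [S] * (Vmax - v) / v
Km = 84 * (105 - 54) / 54
Km = 79.3333 uM

79.3333 uM


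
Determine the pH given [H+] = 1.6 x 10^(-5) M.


pH = -log10([H+])
pH = -log10(1.6 x 10^(-5))
pH = 4.7959

4.7959


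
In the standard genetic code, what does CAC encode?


Standard genetic code lookup.
Codon CAC -> His

His


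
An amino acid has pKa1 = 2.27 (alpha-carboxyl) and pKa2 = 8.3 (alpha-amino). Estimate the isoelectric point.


pI = (pKa1 + pKa2) / 2
pI = (2.27 + 8.3) / 2
pI = 5.285

5.285


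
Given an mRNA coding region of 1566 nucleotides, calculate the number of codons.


codons = nucleotides / 3
codons = 1566 / 3 = 522

522


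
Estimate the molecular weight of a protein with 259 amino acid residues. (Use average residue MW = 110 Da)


MW = n_residues * 110 Da
MW = 259 * 110
MW = 28490 Da

28490 Da


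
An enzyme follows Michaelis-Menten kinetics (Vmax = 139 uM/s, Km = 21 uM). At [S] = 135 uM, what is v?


v = Vmax * [S] / (Km + [S])
v = 139 * 135 / (21 + 135)
v = 120.2885 uM/s

120.2885 uM/s


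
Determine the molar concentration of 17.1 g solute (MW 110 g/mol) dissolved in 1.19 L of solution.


C = (mass / MW) / volume
C = (17.1 / 110) / 1.19
C = 0.1306 M

0.1306 M


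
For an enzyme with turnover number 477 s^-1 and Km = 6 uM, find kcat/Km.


Catalytic efficiency = kcat / Km
= 477 / 6
= 79.5 uM^-1*s^-1

79.5 uM^-1*s^-1


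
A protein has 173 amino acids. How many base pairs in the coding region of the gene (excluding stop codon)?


Each amino acid = 1 codon = 3 bp
bp = 173 * 3 = 519 bp

519 bp


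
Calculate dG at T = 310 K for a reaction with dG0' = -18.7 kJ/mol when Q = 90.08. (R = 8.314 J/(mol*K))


dG = dG0' + RT * ln(Q) / 1000
dG = -18.7 + 8.314 * 310 * ln(90.08) / 1000
dG = -7.1002 kJ/mol

-7.1002 kJ/mol


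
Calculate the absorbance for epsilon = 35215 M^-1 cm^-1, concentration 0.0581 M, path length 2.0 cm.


A = epsilon * c * l
A = 35215 * 0.0581 * 2.0
A = 4091.983

4091.983


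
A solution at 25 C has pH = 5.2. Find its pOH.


pOH = 14 - pH
pOH = 14 - 5.2
pOH = 8.8

8.8


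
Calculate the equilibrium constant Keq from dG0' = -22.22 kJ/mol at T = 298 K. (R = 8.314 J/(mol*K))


Keq = exp(-dG0 * 1000 / (R * T))
Keq = exp(-(-22.22) * 1000 / (8.314 * 298))
Keq = 7851.4839

7851.4839


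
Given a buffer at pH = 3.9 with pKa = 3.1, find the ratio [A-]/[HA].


[A-]/[HA] = 10^(pH - pKa)
= 10^(3.9 - 3.1)
= 6.3096

6.3096


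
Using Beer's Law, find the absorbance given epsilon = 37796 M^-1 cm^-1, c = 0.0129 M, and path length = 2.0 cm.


A = epsilon * c * l
A = 37796 * 0.0129 * 2.0
A = 975.1368

975.1368


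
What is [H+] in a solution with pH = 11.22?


[H+] = 10^(-pH)
[H+] = 10^(-11.22)
[H+] = 6.026e-12 M

6.026e-12 M


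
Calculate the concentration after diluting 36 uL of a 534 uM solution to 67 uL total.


C2 = C1 * V1 / V2
C2 = 534 * 36 / 67
C2 = 286.9254 uM

286.9254 uM


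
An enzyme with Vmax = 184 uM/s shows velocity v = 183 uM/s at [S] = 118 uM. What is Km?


Km = [S] * (Vmax - v) / v
Km = 118 * (184 - 183) / 183
Km = 0.6448 uM

0.6448 uM


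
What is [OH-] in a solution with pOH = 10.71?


[OH-] = 10^(-pOH)
[OH-] = 10^(-10.71)
[OH-] = 1.950e-11 M

1.950e-11 M


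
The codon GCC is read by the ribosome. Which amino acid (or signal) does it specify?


Standard genetic code lookup.
Codon GCC -> Ala

Ala


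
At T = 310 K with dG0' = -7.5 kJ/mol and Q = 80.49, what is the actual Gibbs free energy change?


dG = dG0' + RT * ln(Q) / 1000
dG = -7.5 + 8.314 * 310 * ln(80.49) / 1000
dG = 3.8097 kJ/mol

3.8097 kJ/mol
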